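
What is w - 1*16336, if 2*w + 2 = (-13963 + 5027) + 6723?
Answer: -34887/2 ≈ -17444.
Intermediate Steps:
w = -2215/2 (w = -1 + ((-13963 + 5027) + 6723)/2 = -1 + (-8936 + 6723)/2 = -1 + (½)*(-2213) = -1 - 2213/2 = -2215/2 ≈ -1107.5)
w - 1*16336 = -2215/2 - 1*16336 = -2215/2 - 16336 = -34887/2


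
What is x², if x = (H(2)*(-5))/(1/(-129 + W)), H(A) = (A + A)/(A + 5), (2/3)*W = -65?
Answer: 20520900/49 ≈ 4.1879e+5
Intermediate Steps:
W = -195/2 (W = (3/2)*(-65) = -195/2 ≈ -97.500)
H(A) = 2*A/(5 + A) (H(A) = (2*A)/(5 + A) = 2*A/(5 + A))
x = 4530/7 (x = ((2*2/(5 + 2))*(-5))/(1/(-129 - 195/2)) = ((2*2/7)*(-5))/(1/(-453/2)) = ((2*2*(⅐))*(-5))/(-2/453) = ((4/7)*(-5))*(-453/2) = -20/7*(-453/2) = 4530/7 ≈ 647.14)
x² = (4530/7)² = 20520900/49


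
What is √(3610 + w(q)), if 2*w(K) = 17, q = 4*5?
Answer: √14474/2 ≈ 60.154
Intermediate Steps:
q = 20
w(K) = 17/2 (w(K) = (½)*17 = 17/2)
√(3610 + w(q)) = √(3610 + 17/2) = √(7237/2) = √14474/2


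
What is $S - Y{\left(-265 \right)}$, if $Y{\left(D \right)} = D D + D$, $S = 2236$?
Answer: $-67724$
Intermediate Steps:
$Y{\left(D \right)} = D + D^{2}$ ($Y{\left(D \right)} = D^{2} + D = D + D^{2}$)
$S - Y{\left(-265 \right)} = 2236 - - 265 \left(1 - 265\right) = 2236 - \left(-265\right) \left(-264\right) = 2236 - 69960 = -67724$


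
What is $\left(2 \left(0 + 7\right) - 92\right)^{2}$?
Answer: $6084$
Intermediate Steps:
$\left(2 \left(0 + 7\right) - 92\right)^{2} = \left(2 \cdot 7 - 92\right)^{2} = \left(14 - 92\right)^{2} = \left(-78\right)^{2} = 6084$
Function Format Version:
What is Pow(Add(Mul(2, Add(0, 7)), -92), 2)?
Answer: 6084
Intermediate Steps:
Pow(Add(Mul(2, Add(0, 7)), -92), 2) = Pow(Add(Mul(2, 7), -92), 2) = Pow(Add(14, -92), 2) = Pow(-78, 2) = 6084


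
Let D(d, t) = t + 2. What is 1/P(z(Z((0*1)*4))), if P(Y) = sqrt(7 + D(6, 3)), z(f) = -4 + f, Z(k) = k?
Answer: sqrt(3)/6 ≈ 0.28868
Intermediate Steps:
D(d, t) = 2 + t
P(Y) = 2*sqrt(3) (P(Y) = sqrt(7 + (2 + 3)) = sqrt(7 + 5) = sqrt(12) = 2*sqrt(3))
1/P(z(Z((0*1)*4))) = 1/(2*sqrt(3)) = sqrt(3)/6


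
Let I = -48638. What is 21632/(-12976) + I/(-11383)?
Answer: 24055602/9231613 ≈ 2.6058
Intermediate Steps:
21632/(-12976) + I/(-11383) = 21632/(-12976) - 48638/(-11383) = 21632*(-1/12976) - 48638*(-1/11383) = -1352/811 + 48638/11383 = 24055602/9231613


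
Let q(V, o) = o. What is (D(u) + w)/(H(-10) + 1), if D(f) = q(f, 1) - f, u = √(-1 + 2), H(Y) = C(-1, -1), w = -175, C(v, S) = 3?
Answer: -175/4 ≈ -43.750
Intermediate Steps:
H(Y) = 3
u = 1 (u = √1 = 1)
D(f) = 1 - f
(D(u) + w)/(H(-10) + 1) = ((1 - 1*1) - 175)/(3 + 1) = ((1 - 1) - 175)/4 = (0 - 175)*(¼) = -175*¼ = -175/4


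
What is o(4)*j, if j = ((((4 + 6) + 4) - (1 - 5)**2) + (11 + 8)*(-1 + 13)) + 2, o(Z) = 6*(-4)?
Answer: -5472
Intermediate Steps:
o(Z) = -24
j = 228 (j = (((10 + 4) - 1*(-4)**2) + 19*12) + 2 = ((14 - 1*16) + 228) + 2 = ((14 - 16) + 228) + 2 = (-2 + 228) + 2 = 226 + 2 = 228)
o(4)*j = -24*228 = -5472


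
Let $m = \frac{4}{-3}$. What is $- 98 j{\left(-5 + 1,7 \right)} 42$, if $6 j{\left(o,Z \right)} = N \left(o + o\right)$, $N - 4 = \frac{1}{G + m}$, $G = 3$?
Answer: $\frac{126224}{5} \approx 25245.0$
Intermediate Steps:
$m = - \frac{4}{3}$ ($m = 4 \left(- \frac{1}{3}\right) = - \frac{4}{3} \approx -1.3333$)
$N = \frac{23}{5}$ ($N = 4 + \frac{1}{3 - \frac{4}{3}} = 4 + \frac{1}{\frac{5}{3}} = 4 + \frac{3}{5} = \frac{23}{5} \approx 4.6$)
$j{\left(o,Z \right)} = \frac{23 o}{15}$ ($j{\left(o,Z \right)} = \frac{\frac{23}{5} \left(o + o\right)}{6} = \frac{\frac{23}{5} \cdot 2 o}{6} = \frac{\frac{46}{5} o}{6} = \frac{23 o}{15}$)
$- 98 j{\left(-5 + 1,7 \right)} 42 = - 98 \frac{23 \left(-5 + 1\right)}{15} \cdot 42 = - 98 \cdot \frac{23}{15} \left(-4\right) 42 = \left(-98\right) \left(- \frac{92}{15}\right) 42 = \frac{9016}{15} \cdot 42 = \frac{126224}{5}$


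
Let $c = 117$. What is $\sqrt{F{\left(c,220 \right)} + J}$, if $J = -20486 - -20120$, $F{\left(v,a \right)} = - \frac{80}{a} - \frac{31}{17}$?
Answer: $\frac{i \sqrt{12875137}}{187} \approx 19.188 i$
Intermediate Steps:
$F{\left(v,a \right)} = - \frac{31}{17} - \frac{80}{a}$ ($F{\left(v,a \right)} = - \frac{80}{a} - \frac{31}{17} = - \frac{31}{17} - \frac{80}{a}$)
$J = -366$ ($J = -20486 + 20120 = -366$)
$\sqrt{F{\left(c,220 \right)} + J} = \sqrt{\left(- \frac{31}{17} - \frac{80}{220}\right) - 366} = \sqrt{\left(- \frac{31}{17} - \frac{4}{11}\right) - 366} = \sqrt{- \frac{409}{187} - 366} = \sqrt{- \frac{68851}{187}} = \frac{i \sqrt{12875137}}{187}$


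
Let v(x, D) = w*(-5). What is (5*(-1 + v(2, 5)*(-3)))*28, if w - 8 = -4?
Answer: 8260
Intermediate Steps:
w = 4 (w = 8 - 4 = 4)
v(x, D) = -20 (v(x, D) = 4*(-5) = -20)
(5*(-1 + v(2, 5)*(-3)))*28 = (5*(-1 - 20*(-3)))*28 = (5*(-1 + 60))*28 = (5*59)*28 = 295*28 = 8260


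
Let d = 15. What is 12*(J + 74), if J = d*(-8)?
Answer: -552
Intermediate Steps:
J = -120 (J = 15*(-8) = -120)
12*(J + 74) = 12*(-120 + 74) = 12*(-46) = -552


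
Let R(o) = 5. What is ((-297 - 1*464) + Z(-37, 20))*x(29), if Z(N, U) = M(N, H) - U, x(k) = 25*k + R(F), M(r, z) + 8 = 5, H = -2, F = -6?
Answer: -572320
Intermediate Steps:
M(r, z) = -3 (M(r, z) = -8 + 5 = -3)
x(k) = 5 + 25*k (x(k) = 25*k + 5 = 5 + 25*k)
Z(N, U) = -3 - U
((-297 - 1*464) + Z(-37, 20))*x(29) = ((-297 - 1*464) + (-3 - 1*20))*(5 + 25*29) = ((-297 - 464) + (-3 - 20))*(5 + 725) = (-761 - 23)*730 = -784*730 = -572320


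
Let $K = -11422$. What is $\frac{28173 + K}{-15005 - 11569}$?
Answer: $- \frac{16751}{26574} \approx -0.63035$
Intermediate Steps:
$\frac{28173 + K}{-15005 - 11569} = \frac{28173 - 11422}{-15005 - 11569} = \frac{16751}{-26574} = 16751 \left(- \frac{1}{26574}\right) = - \frac{16751}{26574}$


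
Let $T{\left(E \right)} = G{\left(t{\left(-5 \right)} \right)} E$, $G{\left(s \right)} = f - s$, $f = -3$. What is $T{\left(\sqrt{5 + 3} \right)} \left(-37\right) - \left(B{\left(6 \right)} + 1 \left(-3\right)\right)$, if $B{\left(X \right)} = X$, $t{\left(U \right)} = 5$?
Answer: $-3 + 592 \sqrt{2} \approx 834.21$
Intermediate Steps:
$G{\left(s \right)} = -3 - s$
$T{\left(E \right)} = - 8 E$ ($T{\left(E \right)} = \left(-3 - 5\right) E = - 8 E$)
$T{\left(\sqrt{5 + 3} \right)} \left(-37\right) - \left(B{\left(6 \right)} + 1 \left(-3\right)\right) = - 8 \sqrt{5 + 3} \left(-37\right) - \left(6 + 1 \left(-3\right)\right) = - 8 \sqrt{8} \left(-37\right) - \left(6 - 3\right) = - 8 \cdot 2 \sqrt{2} \left(-37\right) - 3 = - 16 \sqrt{2} \left(-37\right) - 3 = 592 \sqrt{2} - 3 = -3 + 592 \sqrt{2}$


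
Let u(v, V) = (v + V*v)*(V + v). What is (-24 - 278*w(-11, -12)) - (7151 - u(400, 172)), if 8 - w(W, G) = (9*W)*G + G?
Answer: 39899929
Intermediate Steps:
w(W, G) = 8 - G - 9*G*W (w(W, G) = 8 - ((9*W)*G + G) = 8 - (9*G*W + G) = 8 - (G + 9*G*W) = 8 + (-G - 9*G*W) = 8 - G - 9*G*W)
u(v, V) = (V + v)*(v + V*v)
(-24 - 278*w(-11, -12)) - (7151 - u(400, 172)) = (-24 - 278*(8 - 1*(-12) - 9*(-12)*(-11))) - (7151 - 400*(172 + 400 + 172² + 172*400)) = (-24 - 278*(8 + 12 - 1188)) - (7151 - 400*(172 + 400 + 29584 + 68800)) = (-24 - 278*(-1168)) - (7151 - 400*98956) = (-24 + 324704) - (7151 - 1*39582400) = 324680 - (7151 - 39582400) = 324680 - 1*(-39575249) = 324680 + 39575249 = 39899929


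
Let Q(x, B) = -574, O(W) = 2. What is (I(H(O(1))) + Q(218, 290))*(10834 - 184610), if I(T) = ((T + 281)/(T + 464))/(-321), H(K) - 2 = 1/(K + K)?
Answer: 59715488477168/598665 ≈ 9.9748e+7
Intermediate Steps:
H(K) = 2 + 1/(2*K) (H(K) = 2 + 1/(K + K) = 2 + 1/(2*K))
I(T) = -(281 + T)/(321*(464 + T)) (I(T) = ((281 + T)/(464 + T))*(-1/321) = -(281 + T)/(321*(464 + T)))
(I(H(O(1))) + Q(218, 290))*(10834 - 184610) = ((-281 - (2 + (½)/2))/(321*(464 + (2 + (½)/2))) - 574)*(10834 - 184610) = ((-281 - (2 + (½)*(½)))/(321*(464 + (2 + (½)*(½)))) - 574)*(-173776) = ((-281 - (2 + ¼))/(321*(464 + (2 + ¼))) - 574)*(-173776) = ((-281 - 1*9/4)/(321*(464 + 9/4)) - 574)*(-173776) = ((-281 - 9/4)/(321*(1865/4)) - 574)*(-173776) = ((1/321)*(4/1865)*(-1133/4) - 574)*(-173776) = (-1133/598665 - 574)*(-173776) = -343634843/598665*(-173776) = 59715488477168/598665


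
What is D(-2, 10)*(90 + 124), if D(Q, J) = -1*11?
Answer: -2354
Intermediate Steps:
D(Q, J) = -11
D(-2, 10)*(90 + 124) = -11*(90 + 124) = -11*214 = -2354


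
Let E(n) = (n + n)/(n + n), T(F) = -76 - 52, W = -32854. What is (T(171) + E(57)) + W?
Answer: -32981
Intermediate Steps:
T(F) = -128
E(n) = 1 (E(n) = (2*n)/((2*n)) = (2*n)*(1/(2*n)) = 1)
(T(171) + E(57)) + W = (-128 + 1) - 32854 = -127 - 32854 = -32981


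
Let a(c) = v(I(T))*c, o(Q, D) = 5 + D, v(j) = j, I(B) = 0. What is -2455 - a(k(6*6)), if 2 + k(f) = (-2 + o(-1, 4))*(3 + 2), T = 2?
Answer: -2455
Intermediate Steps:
k(f) = 33 (k(f) = -2 + (-2 + (5 + 4))*(3 + 2) = -2 + (-2 + 9)*5 = -2 + 7*5 = -2 + 35 = 33)
a(c) = 0 (a(c) = 0*c = 0)
-2455 - a(k(6*6)) = -2455 - 1*0 = -2455 + 0 = -2455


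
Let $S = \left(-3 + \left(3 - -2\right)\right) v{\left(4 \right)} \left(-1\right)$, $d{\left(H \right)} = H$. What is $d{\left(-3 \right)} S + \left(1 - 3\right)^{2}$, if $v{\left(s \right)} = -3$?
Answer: $-14$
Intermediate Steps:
$S = 6$ ($S = \left(-3 + \left(3 - -2\right)\right) \left(-3\right) \left(-1\right) = \left(-3 + \left(3 + 2\right)\right) \left(-3\right) \left(-1\right) = \left(-3 + 5\right) \left(-3\right) \left(-1\right) = 2 \left(-3\right) \left(-1\right) = \left(-6\right) \left(-1\right) = 6$)
$d{\left(-3 \right)} S + \left(1 - 3\right)^{2} = \left(-3\right) 6 + \left(1 - 3\right)^{2} = -18 + \left(-2\right)^{2} = -18 + 4 = -14$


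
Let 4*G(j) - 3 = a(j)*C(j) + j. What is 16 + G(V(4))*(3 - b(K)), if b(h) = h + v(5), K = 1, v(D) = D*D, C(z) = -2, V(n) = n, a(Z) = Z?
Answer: 87/4 ≈ 21.750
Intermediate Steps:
v(D) = D²
G(j) = ¾ - j/4 (G(j) = ¾ + (j*(-2) + j)/4 = ¾ + (-2*j + j)/4 = ¾ + (-j)/4 = ¾ - j/4)
b(h) = 25 + h (b(h) = h + 5² = h + 25 = 25 + h)
16 + G(V(4))*(3 - b(K)) = 16 + (¾ - ¼*4)*(3 - (25 + 1)) = 16 + (¾ - 1)*(3 - 1*26) = 16 - (3 - 26)/4 = 16 - ¼*(-23) = 16 + 23/4 = 87/4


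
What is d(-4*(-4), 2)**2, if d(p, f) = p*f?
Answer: 1024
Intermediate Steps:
d(p, f) = f*p
d(-4*(-4), 2)**2 = (2*(-4*(-4)))**2 = (2*16)**2 = 32**2 = 1024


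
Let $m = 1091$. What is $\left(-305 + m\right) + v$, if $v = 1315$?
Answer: $2101$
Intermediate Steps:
$\left(-305 + m\right) + v = \left(-305 + 1091\right) + 1315 = 786 + 1315 = 2101$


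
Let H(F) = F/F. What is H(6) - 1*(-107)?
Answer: 108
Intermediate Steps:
H(F) = 1
H(6) - 1*(-107) = 1 - 1*(-107) = 1 + 107 = 108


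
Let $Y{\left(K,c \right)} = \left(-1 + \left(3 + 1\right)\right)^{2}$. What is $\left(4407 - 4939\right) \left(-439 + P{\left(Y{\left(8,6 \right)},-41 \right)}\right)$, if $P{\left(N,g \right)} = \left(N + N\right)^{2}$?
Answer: $61180$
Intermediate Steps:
$Y{\left(K,c \right)} = 9$ ($Y{\left(K,c \right)} = \left(-1 + 4\right)^{2} = 3^{2} = 9$)
$P{\left(N,g \right)} = 4 N^{2}$ ($P{\left(N,g \right)} = \left(2 N\right)^{2} = 4 N^{2}$)
$\left(4407 - 4939\right) \left(-439 + P{\left(Y{\left(8,6 \right)},-41 \right)}\right) = \left(4407 - 4939\right) \left(-439 + 4 \cdot 9^{2}\right) = \left(4407 - 4939\right) \left(-439 + 4 \cdot 81\right) = - 532 \left(-439 + 324\right) = \left(-532\right) \left(-115\right) = 61180$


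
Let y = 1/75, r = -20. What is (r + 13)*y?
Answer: -7/75 ≈ -0.093333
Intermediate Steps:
y = 1/75 ≈ 0.013333
(r + 13)*y = (-20 + 13)*(1/75) = -7*1/75 = -7/75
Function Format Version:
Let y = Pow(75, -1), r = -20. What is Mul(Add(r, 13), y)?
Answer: Rational(-7, 75) ≈ -0.093333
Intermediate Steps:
y = Rational(1, 75) ≈ 0.013333
Mul(Add(r, 13), y) = Mul(Add(-20, 13), Rational(1, 75)) = Mul(-7, Rational(1, 75)) = Rational(-7, 75)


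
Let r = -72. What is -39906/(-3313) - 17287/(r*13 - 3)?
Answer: 94743565/3110907 ≈ 30.455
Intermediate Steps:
-39906/(-3313) - 17287/(r*13 - 3) = -39906/(-3313) - 17287/(-72*13 - 3) = -39906*(-1/3313) - 17287/(-936 - 3) = 39906/3313 - 17287/(-939) = 39906/3313 - 17287*(-1/939) = 39906/3313 + 17287/939 = 94743565/3110907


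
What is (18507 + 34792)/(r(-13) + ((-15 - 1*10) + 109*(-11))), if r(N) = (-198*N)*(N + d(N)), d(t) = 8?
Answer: -53299/14094 ≈ -3.7817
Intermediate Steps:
r(N) = -198*N*(8 + N) (r(N) = (-198*N)*(N + 8) = (-198*N)*(8 + N) = -198*N*(8 + N))
(18507 + 34792)/(r(-13) + ((-15 - 1*10) + 109*(-11))) = (18507 + 34792)/(-198*(-13)*(8 - 13) + ((-15 - 1*10) + 109*(-11))) = 53299/(-198*(-13)*(-5) + ((-15 - 10) - 1199)) = 53299/(-12870 + (-25 - 1199)) = 53299/(-12870 - 1224) = 53299/(-14094) = 53299*(-1/14094) = -53299/14094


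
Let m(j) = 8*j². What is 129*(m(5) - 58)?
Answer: 18318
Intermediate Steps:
129*(m(5) - 58) = 129*(8*5² - 58) = 129*(8*25 - 58) = 129*(200 - 58) = 129*142 = 18318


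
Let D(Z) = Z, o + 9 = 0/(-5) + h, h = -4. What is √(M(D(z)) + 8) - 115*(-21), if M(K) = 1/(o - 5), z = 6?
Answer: 2415 + √286/6 ≈ 2417.8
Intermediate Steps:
o = -13 (o = -9 + (0/(-5) - 4) = -9 + (0*(-⅕) - 4) = -9 + (0 - 4) = -9 - 4 = -13)
M(K) = -1/18 (M(K) = 1/(-13 - 5) = 1/(-18) = -1/18)
√(M(D(z)) + 8) - 115*(-21) = √(-1/18 + 8) - 115*(-21) = √(143/18) + 2415 = √286/6 + 2415 = 2415 + √286/6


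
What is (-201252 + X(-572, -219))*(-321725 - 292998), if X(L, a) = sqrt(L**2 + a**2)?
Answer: 123714233196 - 614723*sqrt(375145) ≈ 1.2334e+11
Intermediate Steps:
(-201252 + X(-572, -219))*(-321725 - 292998) = (-201252 + sqrt((-572)**2 + (-219)**2))*(-321725 - 292998) = (-201252 + sqrt(327184 + 47961))*(-614723) = (-201252 + sqrt(375145))*(-614723) = 123714233196 - 614723*sqrt(375145)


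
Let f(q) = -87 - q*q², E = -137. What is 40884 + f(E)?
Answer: 2612150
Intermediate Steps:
f(q) = -87 - q³
40884 + f(E) = 40884 + (-87 - 1*(-137)³) = 40884 + (-87 - 1*(-2571353)) = 40884 + (-87 + 2571353) = 40884 + 2571266 = 2612150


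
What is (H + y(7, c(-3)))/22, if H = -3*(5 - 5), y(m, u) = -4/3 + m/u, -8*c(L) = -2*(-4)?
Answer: -25/66 ≈ -0.37879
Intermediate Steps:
c(L) = -1 (c(L) = -(-1)*(-4)/4 = -1/8*8 = -1)
y(m, u) = -4/3 + m/u (y(m, u) = -4*1/3 + m/u = -4/3 + m/u)
H = 0 (H = -3*0 = 0)
(H + y(7, c(-3)))/22 = (0 + (-4/3 + 7/(-1)))/22 = (0 + (-4/3 + 7*(-1)))*(1/22) = (0 + (-4/3 - 7))*(1/22) = (0 - 25/3)*(1/22) = -25/3*1/22 = -25/66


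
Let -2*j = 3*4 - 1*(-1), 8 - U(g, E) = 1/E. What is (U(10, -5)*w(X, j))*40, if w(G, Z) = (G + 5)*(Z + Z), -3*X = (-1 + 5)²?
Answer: 4264/3 ≈ 1421.3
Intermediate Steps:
U(g, E) = 8 - 1/E
X = -16/3 (X = -(-1 + 5)²/3 = -⅓*4² = -⅓*16 = -16/3 ≈ -5.3333)
j = -13/2 (j = -(3*4 - 1*(-1))/2 = -(12 + 1)/2 = -½*13 = -13/2 ≈ -6.5000)
w(G, Z) = 2*Z*(5 + G) (w(G, Z) = (5 + G)*(2*Z) = 2*Z*(5 + G))
(U(10, -5)*w(X, j))*40 = ((8 - 1/(-5))*(2*(-13/2)*(5 - 16/3)))*40 = ((8 - 1*(-⅕))*(2*(-13/2)*(-⅓)))*40 = ((8 + ⅕)*(13/3))*40 = ((41/5)*(13/3))*40 = (533/15)*40 = 4264/3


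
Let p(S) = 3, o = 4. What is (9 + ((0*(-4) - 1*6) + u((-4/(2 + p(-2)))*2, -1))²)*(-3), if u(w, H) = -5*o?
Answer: -2055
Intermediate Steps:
u(w, H) = -20 (u(w, H) = -5*4 = -20)
(9 + ((0*(-4) - 1*6) + u((-4/(2 + p(-2)))*2, -1))²)*(-3) = (9 + ((0*(-4) - 1*6) - 20)²)*(-3) = (9 + ((0 - 6) - 20)²)*(-3) = (9 + (-6 - 20)²)*(-3) = (9 + (-26)²)*(-3) = (9 + 676)*(-3) = 685*(-3) = -2055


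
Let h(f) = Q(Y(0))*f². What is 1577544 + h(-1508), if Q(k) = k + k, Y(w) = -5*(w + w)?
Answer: 1577544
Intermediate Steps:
Y(w) = -10*w
Q(k) = 2*k
h(f) = 0 (h(f) = (2*(-10*0))*f² = (2*0)*f² = 0*f² = 0)
1577544 + h(-1508) = 1577544 + 0 = 1577544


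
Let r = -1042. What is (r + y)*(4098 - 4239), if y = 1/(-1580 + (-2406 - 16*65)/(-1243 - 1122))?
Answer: 182832492551/1244418 ≈ 1.4692e+5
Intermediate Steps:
y = -2365/3733254 (y = 1/(-1580 + (-2406 - 1040)/(-2365)) = 1/(-1580 - 3446*(-1/2365)) = 1/(-1580 + 3446/2365) = 1/(-3733254/2365) = -2365/3733254 ≈ -0.00063350)
(r + y)*(4098 - 4239) = (-1042 - 2365/3733254)*(4098 - 4239) = -3890053033/3733254*(-141) = 182832492551/1244418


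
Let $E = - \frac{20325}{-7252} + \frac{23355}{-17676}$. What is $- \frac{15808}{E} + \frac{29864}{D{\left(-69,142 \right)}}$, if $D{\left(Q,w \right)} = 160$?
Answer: $- \frac{5530350257}{527484} \approx -10484.0$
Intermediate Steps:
$E = \frac{1318710}{890183}$ ($E = \left(-20325\right) \left(- \frac{1}{7252}\right) + 23355 \left(- \frac{1}{17676}\right) = \frac{20325}{7252} - \frac{2595}{1964} = \frac{1318710}{890183} \approx 1.4814$)
$- \frac{15808}{E} + \frac{29864}{D{\left(-69,142 \right)}} = - \frac{15808}{\frac{1318710}{890183}} + \frac{29864}{160} = \left(-15808\right) \frac{890183}{1318710} + 29864 \cdot \frac{1}{160} = - \frac{7036006432}{659355} + \frac{3733}{20} = - \frac{5530350257}{527484}$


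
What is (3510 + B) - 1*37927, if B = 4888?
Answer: -29529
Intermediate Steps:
(3510 + B) - 1*37927 = (3510 + 4888) - 1*37927 = 8398 - 37927 = -29529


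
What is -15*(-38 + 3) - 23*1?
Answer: 502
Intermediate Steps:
-15*(-38 + 3) - 23*1 = -15*(-35) - 23 = 525 - 23 = 502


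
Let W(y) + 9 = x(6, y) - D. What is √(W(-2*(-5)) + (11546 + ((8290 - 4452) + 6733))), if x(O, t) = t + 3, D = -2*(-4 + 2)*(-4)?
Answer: √22137 ≈ 148.79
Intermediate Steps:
D = -16 (D = -2*(-2)*(-4) = 4*(-4) = -16)
x(O, t) = 3 + t
W(y) = 10 + y (W(y) = -9 + ((3 + y) - 1*(-16)) = -9 + ((3 + y) + 16) = -9 + (19 + y) = 10 + y)
√(W(-2*(-5)) + (11546 + ((8290 - 4452) + 6733))) = √((10 - 2*(-5)) + (11546 + ((8290 - 4452) + 6733))) = √((10 + 10) + (11546 + (3838 + 6733))) = √(20 + (11546 + 10571)) = √(20 + 22117) = √22137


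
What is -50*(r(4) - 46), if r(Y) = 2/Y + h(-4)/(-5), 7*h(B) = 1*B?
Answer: 15885/7 ≈ 2269.3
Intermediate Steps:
h(B) = B/7 (h(B) = (1*B)/7 = B/7)
r(Y) = 4/35 + 2/Y (r(Y) = 2/Y + ((⅐)*(-4))/(-5) = 2/Y - 4/7*(-⅕) = 2/Y + 4/35 = 4/35 + 2/Y)
-50*(r(4) - 46) = -50*((4/35 + 2/4) - 46) = -50*((4/35 + 2*(¼)) - 46) = -50*((4/35 + ½) - 46) = -50*(43/70 - 46) = -50*(-3177/70) = 15885/7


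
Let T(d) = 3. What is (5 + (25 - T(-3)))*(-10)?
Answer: -270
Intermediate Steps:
(5 + (25 - T(-3)))*(-10) = (5 + (25 - 1*3))*(-10) = (5 + (25 - 3))*(-10) = (5 + 22)*(-10) = 27*(-10) = -270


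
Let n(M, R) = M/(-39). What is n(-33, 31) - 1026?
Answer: -13327/13 ≈ -1025.2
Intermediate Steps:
n(M, R) = -M/39 (n(M, R) = M*(-1/39) = -M/39)
n(-33, 31) - 1026 = -1/39*(-33) - 1026 = 11/13 - 1026 = -13327/13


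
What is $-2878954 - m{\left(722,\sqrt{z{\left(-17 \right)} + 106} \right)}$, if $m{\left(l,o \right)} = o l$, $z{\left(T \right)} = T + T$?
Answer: $-2878954 - 4332 \sqrt{2} \approx -2.8851 \cdot 10^{6}$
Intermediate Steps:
$z{\left(T \right)} = 2 T$
$m{\left(l,o \right)} = l o$
$-2878954 - m{\left(722,\sqrt{z{\left(-17 \right)} + 106} \right)} = -2878954 - 722 \sqrt{2 \left(-17\right) + 106} = -2878954 - 722 \sqrt{-34 + 106} = -2878954 - 722 \sqrt{72} = -2878954 - 722 \cdot 6 \sqrt{2} = -2878954 - 4332 \sqrt{2}$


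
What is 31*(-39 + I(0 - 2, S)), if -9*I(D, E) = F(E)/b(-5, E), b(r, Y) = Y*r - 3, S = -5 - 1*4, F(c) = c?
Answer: -50747/42 ≈ -1208.3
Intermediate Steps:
S = -9 (S = -5 - 4 = -9)
b(r, Y) = -3 + Y*r
I(D, E) = -E/(9*(-3 - 5*E)) (I(D, E) = -E/(9*(-3 + E*(-5))) = -E/(9*(-3 - 5*E)))
31*(-39 + I(0 - 2, S)) = 31*(-39 + (1/9)*(-9)/(3 + 5*(-9))) = 31*(-39 + (1/9)*(-9)/(3 - 45)) = 31*(-39 + (1/9)*(-9)/(-42)) = 31*(-39 + (1/9)*(-9)*(-1/42)) = 31*(-39 + 1/42) = 31*(-1637/42) = -50747/42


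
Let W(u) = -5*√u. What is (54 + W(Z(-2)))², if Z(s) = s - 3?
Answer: 2791 - 540*I*√5 ≈ 2791.0 - 1207.5*I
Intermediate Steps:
Z(s) = -3 + s
(54 + W(Z(-2)))² = (54 - 5*√(-3 - 2))² = (54 - 5*I*√5)²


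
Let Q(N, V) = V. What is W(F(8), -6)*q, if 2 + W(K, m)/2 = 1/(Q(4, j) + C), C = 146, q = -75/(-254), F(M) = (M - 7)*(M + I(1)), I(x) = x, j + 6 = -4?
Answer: -20325/17272 ≈ -1.1768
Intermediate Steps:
j = -10 (j = -6 - 4 = -10)
F(M) = (1 + M)*(-7 + M) (F(M) = (M - 7)*(M + 1) = (-7 + M)*(1 + M) = (1 + M)*(-7 + M))
q = 75/254 (q = -75*(-1/254) = 75/254 ≈ 0.29528)
W(K, m) = -271/68 (W(K, m) = -4 + 2/(-10 + 146) = -4 + 2/136 = -4 + 2*(1/136) = -4 + 1/68 = -271/68)
W(F(8), -6)*q = -271/68*75/254 = -20325/17272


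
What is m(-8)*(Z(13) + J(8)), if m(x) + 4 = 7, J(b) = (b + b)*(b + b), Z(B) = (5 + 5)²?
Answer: 1068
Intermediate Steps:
Z(B) = 100 (Z(B) = 10² = 100)
J(b) = 4*b² (J(b) = (2*b)*(2*b) = 4*b²)
m(x) = 3 (m(x) = -4 + 7 = 3)
m(-8)*(Z(13) + J(8)) = 3*(100 + 4*8²) = 3*(100 + 4*64) = 3*(100 + 256) = 3*356 = 1068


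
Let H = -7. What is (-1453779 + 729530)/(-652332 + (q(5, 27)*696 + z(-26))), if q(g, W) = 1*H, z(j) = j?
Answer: 724249/657230 ≈ 1.1020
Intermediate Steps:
q(g, W) = -7 (q(g, W) = 1*(-7) = -7)
(-1453779 + 729530)/(-652332 + (q(5, 27)*696 + z(-26))) = (-1453779 + 729530)/(-652332 + (-7*696 - 26)) = -724249/(-652332 + (-4872 - 26)) = -724249/(-652332 - 4898) = -724249/(-657230) = -724249*(-1/657230) = 724249/657230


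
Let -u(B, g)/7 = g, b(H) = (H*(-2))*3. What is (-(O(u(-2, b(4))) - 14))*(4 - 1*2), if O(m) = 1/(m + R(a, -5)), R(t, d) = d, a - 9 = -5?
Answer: 4562/163 ≈ 27.988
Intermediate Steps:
a = 4 (a = 9 - 5 = 4)
b(H) = -6*H (b(H) = -2*H*3 = -6*H)
u(B, g) = -7*g
O(m) = 1/(-5 + m) (O(m) = 1/(m - 5) = 1/(-5 + m))
(-(O(u(-2, b(4))) - 14))*(4 - 1*2) = (-(1/(-5 - (-42)*4) - 14))*(4 - 1*2) = (-(1/(-5 - 7*(-24)) - 14))*(4 - 2) = -(1/(-5 + 168) - 14)*2 = -(1/163 - 14)*2 = -1*(-2281/163)*2 = (2281/163)*2 = 4562/163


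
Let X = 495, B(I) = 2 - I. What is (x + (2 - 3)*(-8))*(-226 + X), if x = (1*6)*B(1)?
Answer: 3766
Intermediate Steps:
x = 6 (x = (1*6)*(2 - 1*1) = 6*(2 - 1) = 6*1 = 6)
(x + (2 - 3)*(-8))*(-226 + X) = (6 + (2 - 3)*(-8))*(-226 + 495) = (6 - 1*(-8))*269 = (6 + 8)*269 = 14*269 = 3766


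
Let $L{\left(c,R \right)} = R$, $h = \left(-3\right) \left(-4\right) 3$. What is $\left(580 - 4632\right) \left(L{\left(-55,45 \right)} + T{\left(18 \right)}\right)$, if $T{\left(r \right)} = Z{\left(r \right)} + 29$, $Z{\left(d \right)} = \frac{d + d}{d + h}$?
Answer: $- \frac{907648}{3} \approx -3.0255 \cdot 10^{5}$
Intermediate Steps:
$h = 36$ ($h = 12 \cdot 3 = 36$)
$Z{\left(d \right)} = \frac{2 d}{36 + d}$ ($Z{\left(d \right)} = \frac{d + d}{d + 36} = \frac{2 d}{36 + d}$)
$T{\left(r \right)} = 29 + \frac{2 r}{36 + r}$ ($T{\left(r \right)} = \frac{2 r}{36 + r} + 29 = 29 + \frac{2 r}{36 + r}$)
$\left(580 - 4632\right) \left(L{\left(-55,45 \right)} + T{\left(18 \right)}\right) = \left(580 - 4632\right) \left(45 + \frac{1044 + 31 \cdot 18}{36 + 18}\right) = - 4052 \left(45 + \frac{1044 + 558}{54}\right) = - 4052 \left(45 + \frac{1}{54} \cdot 1602\right) = - 4052 \left(45 + \frac{89}{3}\right) = \left(-4052\right) \frac{224}{3} = - \frac{907648}{3}$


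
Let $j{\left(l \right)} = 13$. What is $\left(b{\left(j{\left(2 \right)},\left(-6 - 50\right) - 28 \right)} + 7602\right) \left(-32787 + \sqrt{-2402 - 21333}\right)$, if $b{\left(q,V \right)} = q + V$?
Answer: $-246918897 + 7531 i \sqrt{23735} \approx -2.4692 \cdot 10^{8} + 1.1602 \cdot 10^{6} i$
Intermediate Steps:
$b{\left(q,V \right)} = V + q$
$\left(b{\left(j{\left(2 \right)},\left(-6 - 50\right) - 28 \right)} + 7602\right) \left(-32787 + \sqrt{-2402 - 21333}\right) = \left(\left(\left(\left(-6 - 50\right) - 28\right) + 13\right) + 7602\right) \left(-32787 + \sqrt{-2402 - 21333}\right) = \left(\left(\left(-56 - 28\right) + 13\right) + 7602\right) \left(-32787 + \sqrt{-23735}\right) = \left(\left(-84 + 13\right) + 7602\right) \left(-32787 + i \sqrt{23735}\right) = \left(-71 + 7602\right) \left(-32787 + i \sqrt{23735}\right) = 7531 \left(-32787 + i \sqrt{23735}\right) = -246918897 + 7531 i \sqrt{23735}$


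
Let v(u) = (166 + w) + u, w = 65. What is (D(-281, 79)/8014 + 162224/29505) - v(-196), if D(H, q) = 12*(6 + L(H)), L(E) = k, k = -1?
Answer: -3487012007/118226535 ≈ -29.494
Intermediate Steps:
L(E) = -1
D(H, q) = 60 (D(H, q) = 12*(6 - 1) = 12*5 = 60)
v(u) = 231 + u (v(u) = (166 + 65) + u = 231 + u)
(D(-281, 79)/8014 + 162224/29505) - v(-196) = (60/8014 + 162224/29505) - (231 - 196) = (60*(1/8014) + 162224*(1/29505)) - 1*35 = (30/4007 + 162224/29505) - 35 = 650916718/118226535 - 35 = -3487012007/118226535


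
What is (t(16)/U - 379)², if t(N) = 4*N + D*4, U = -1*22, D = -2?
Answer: 17614809/121 ≈ 1.4558e+5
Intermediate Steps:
U = -22
t(N) = -8 + 4*N (t(N) = 4*N - 2*4 = 4*N - 8 = -8 + 4*N)
(t(16)/U - 379)² = ((-8 + 4*16)/(-22) - 379)² = ((-8 + 64)*(-1/22) - 379)² = (56*(-1/22) - 379)² = (-28/11 - 379)² = (-4197/11)² = 17614809/121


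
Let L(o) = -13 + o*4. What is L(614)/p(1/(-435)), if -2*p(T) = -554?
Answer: 2443/277 ≈ 8.8195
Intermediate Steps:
p(T) = 277 (p(T) = -½*(-554) = 277)
L(o) = -13 + 4*o
L(614)/p(1/(-435)) = (-13 + 4*614)/277 = (-13 + 2456)*(1/277) = 2443*(1/277) = 2443/277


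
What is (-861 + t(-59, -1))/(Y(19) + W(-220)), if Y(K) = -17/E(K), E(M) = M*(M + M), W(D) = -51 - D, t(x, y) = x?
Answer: -664240/122001 ≈ -5.4445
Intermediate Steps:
E(M) = 2*M² (E(M) = M*(2*M) = 2*M²)
Y(K) = -17/(2*K²) (Y(K) = -17*1/(2*K²) = -17/(2*K²))
(-861 + t(-59, -1))/(Y(19) + W(-220)) = (-861 - 59)/(-17/2/19² + (-51 - 1*(-220))) = -920/(-17/2*1/361 + (-51 + 220)) = -920/(-17/722 + 169) = -920/122001/722 = -920*722/122001 = -664240/122001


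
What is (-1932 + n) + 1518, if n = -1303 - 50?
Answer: -1767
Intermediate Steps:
n = -1353
(-1932 + n) + 1518 = (-1932 - 1353) + 1518 = -3285 + 1518 = -1767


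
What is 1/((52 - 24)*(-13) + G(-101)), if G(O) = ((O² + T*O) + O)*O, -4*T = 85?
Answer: -4/4948941 ≈ -8.0825e-7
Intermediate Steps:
T = -85/4 (T = -¼*85 = -85/4 ≈ -21.250)
G(O) = O*(O² - 81*O/4) (G(O) = ((O² - 85*O/4) + O)*O = (O² - 81*O/4)*O = O*(O² - 81*O/4))
1/((52 - 24)*(-13) + G(-101)) = 1/((52 - 24)*(-13) + (-101)²*(-81/4 - 101)) = 1/(28*(-13) + 10201*(-485/4)) = 1/(-364 - 4947485/4) = 1/(-4948941/4) = -4/4948941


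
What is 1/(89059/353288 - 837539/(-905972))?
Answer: 1012876696/1191700755 ≈ 0.84994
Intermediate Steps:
1/(89059/353288 - 837539/(-905972)) = 1/(89059*(1/353288) - 837539*(-1/905972)) = 1/(89059/353288 + 837539/905972) = 1/(1191700755/1012876696) = 1012876696/1191700755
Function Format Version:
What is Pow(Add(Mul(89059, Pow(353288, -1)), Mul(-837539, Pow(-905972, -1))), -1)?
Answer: Rational(1012876696, 1191700755) ≈ 0.84994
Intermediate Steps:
Pow(Add(Mul(89059, Pow(353288, -1)), Mul(-837539, Pow(-905972, -1))), -1) = Pow(Add(Mul(89059, Rational(1, 353288)), Mul(-837539, Rational(-1, 905972))), -1) = Pow(Add(Rational(89059, 353288), Rational(837539, 905972)), -1) = Pow(Rational(1191700755, 1012876696), -1) = Rational(1012876696, 1191700755)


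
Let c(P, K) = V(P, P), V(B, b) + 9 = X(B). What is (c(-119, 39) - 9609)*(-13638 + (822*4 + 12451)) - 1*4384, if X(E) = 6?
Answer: -20199196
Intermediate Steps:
V(B, b) = -3 (V(B, b) = -9 + 6 = -3)
c(P, K) = -3
(c(-119, 39) - 9609)*(-13638 + (822*4 + 12451)) - 1*4384 = (-3 - 9609)*(-13638 + (822*4 + 12451)) - 1*4384 = -9612*(-13638 + (3288 + 12451)) - 4384 = -9612*(-13638 + 15739) - 4384 = -9612*2101 - 4384 = -20194812 - 4384 = -20199196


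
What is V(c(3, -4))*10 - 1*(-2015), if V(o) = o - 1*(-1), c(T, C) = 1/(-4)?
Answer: 4045/2 ≈ 2022.5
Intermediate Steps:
c(T, C) = -¼
V(o) = 1 + o (V(o) = o + 1 = 1 + o)
V(c(3, -4))*10 - 1*(-2015) = (1 - ¼)*10 - 1*(-2015) = (¾)*10 + 2015 = 15/2 + 2015 = 4045/2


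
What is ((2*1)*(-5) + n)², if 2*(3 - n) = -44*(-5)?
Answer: 13689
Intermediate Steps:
n = -107 (n = 3 - (-22)*(-5) = 3 - ½*220 = 3 - 110 = -107)
((2*1)*(-5) + n)² = ((2*1)*(-5) - 107)² = (2*(-5) - 107)² = (-10 - 107)² = (-117)² = 13689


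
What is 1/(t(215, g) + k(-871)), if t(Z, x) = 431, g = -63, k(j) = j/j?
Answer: 1/432 ≈ 0.0023148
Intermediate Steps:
k(j) = 1
1/(t(215, g) + k(-871)) = 1/(431 + 1) = 1/432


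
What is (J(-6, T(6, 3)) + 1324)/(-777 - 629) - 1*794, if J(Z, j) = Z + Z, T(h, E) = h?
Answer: -558838/703 ≈ -794.93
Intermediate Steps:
J(Z, j) = 2*Z
(J(-6, T(6, 3)) + 1324)/(-777 - 629) - 1*794 = (2*(-6) + 1324)/(-777 - 629) - 1*794 = (-12 + 1324)/(-1406) - 794 = 1312*(-1/1406) - 794 = -656/703 - 794 = -558838/703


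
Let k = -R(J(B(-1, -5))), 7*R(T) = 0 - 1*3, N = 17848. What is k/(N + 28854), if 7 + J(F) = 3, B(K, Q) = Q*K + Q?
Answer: 3/326914 ≈ 9.1767e-6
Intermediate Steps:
B(K, Q) = Q + K*Q (B(K, Q) = K*Q + Q = Q + K*Q)
J(F) = -4 (J(F) = -7 + 3 = -4)
R(T) = -3/7 (R(T) = (0 - 1*3)/7 = (0 - 3)/7 = (⅐)*(-3) = -3/7)
k = 3/7 (k = -1*(-3/7) = 3/7 ≈ 0.42857)
k/(N + 28854) = (3/7)/(17848 + 28854) = (3/7)/46702 = (1/46702)*(3/7) = 3/326914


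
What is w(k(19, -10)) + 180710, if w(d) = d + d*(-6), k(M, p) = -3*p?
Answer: 180560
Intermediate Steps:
w(d) = -5*d (w(d) = d - 6*d = -5*d)
w(k(19, -10)) + 180710 = -(-15)*(-10) + 180710 = -5*30 + 180710 = -150 + 180710 = 180560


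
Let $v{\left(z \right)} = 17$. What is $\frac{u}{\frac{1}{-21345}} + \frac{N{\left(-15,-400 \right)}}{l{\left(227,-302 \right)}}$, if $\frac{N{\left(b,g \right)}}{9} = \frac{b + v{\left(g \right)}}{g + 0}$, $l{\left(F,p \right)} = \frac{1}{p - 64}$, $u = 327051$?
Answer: $- \frac{698090357853}{100} \approx -6.9809 \cdot 10^{9}$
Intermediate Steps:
$l{\left(F,p \right)} = \frac{1}{-64 + p}$
$N{\left(b,g \right)} = \frac{9 \left(17 + b\right)}{g}$ ($N{\left(b,g \right)} = 9 \frac{b + 17}{g + 0} = 9 \frac{17 + b}{g} = \frac{9 \left(17 + b\right)}{g}$)
$\frac{u}{\frac{1}{-21345}} + \frac{N{\left(-15,-400 \right)}}{l{\left(227,-302 \right)}} = \frac{327051}{\frac{1}{-21345}} + \frac{9 \frac{1}{-400} \left(17 - 15\right)}{\frac{1}{-64 - 302}} = \frac{327051}{- \frac{1}{21345}} + \frac{9 \left(- \frac{1}{400}\right) 2}{\frac{1}{-366}} = 327051 \left(-21345\right) - \frac{9}{200 \left(- \frac{1}{366}\right)} = -6980903595 - - \frac{1647}{100} = -6980903595 + \frac{1647}{100} = - \frac{698090357853}{100}$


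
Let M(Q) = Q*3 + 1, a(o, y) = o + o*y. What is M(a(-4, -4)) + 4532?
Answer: 4569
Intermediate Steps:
M(Q) = 1 + 3*Q (M(Q) = 3*Q + 1 = 1 + 3*Q)
M(a(-4, -4)) + 4532 = (1 + 3*(-4*(1 - 4))) + 4532 = (1 + 3*(-4*(-3))) + 4532 = (1 + 3*12) + 4532 = (1 + 36) + 4532 = 37 + 4532 = 4569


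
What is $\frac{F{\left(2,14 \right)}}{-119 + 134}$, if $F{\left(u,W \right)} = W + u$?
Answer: $\frac{16}{15} \approx 1.0667$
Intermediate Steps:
$\frac{F{\left(2,14 \right)}}{-119 + 134} = \frac{14 + 2}{-119 + 134} = \frac{1}{15} \cdot 16 = \frac{16}{15}$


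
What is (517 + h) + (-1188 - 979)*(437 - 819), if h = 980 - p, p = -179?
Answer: 829470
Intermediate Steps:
h = 1159 (h = 980 - 1*(-179) = 980 + 179 = 1159)
(517 + h) + (-1188 - 979)*(437 - 819) = (517 + 1159) + (-1188 - 979)*(437 - 819) = 1676 - 2167*(-382) = 1676 + 827794 = 829470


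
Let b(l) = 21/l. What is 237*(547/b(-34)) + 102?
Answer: -1468528/7 ≈ -2.0979e+5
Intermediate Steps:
237*(547/b(-34)) + 102 = 237*(547/((21/(-34)))) + 102 = 237*(547/((21*(-1/34)))) + 102 = 237*(547/(-21/34)) + 102 = 237*(547*(-34/21)) + 102 = 237*(-18598/21) + 102 = -1469242/7 + 102 = -1468528/7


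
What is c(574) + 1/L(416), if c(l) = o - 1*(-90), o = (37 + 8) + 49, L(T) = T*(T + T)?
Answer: 63684609/346112 ≈ 184.00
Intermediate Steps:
L(T) = 2*T² (L(T) = T*(2*T) = 2*T²)
o = 94 (o = 45 + 49 = 94)
c(l) = 184 (c(l) = 94 - 1*(-90) = 94 + 90 = 184)
c(574) + 1/L(416) = 184 + 1/(2*416²) = 184 + 1/(2*173056) = 184 + 1/346112 = 63684609/346112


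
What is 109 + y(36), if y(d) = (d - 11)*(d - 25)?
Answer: 384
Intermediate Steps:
y(d) = (-25 + d)*(-11 + d) (y(d) = (-11 + d)*(-25 + d) = (-25 + d)*(-11 + d))
109 + y(36) = 109 + (275 + 36² - 36*36) = 109 + (275 + 1296 - 1296) = 109 + 275 = 384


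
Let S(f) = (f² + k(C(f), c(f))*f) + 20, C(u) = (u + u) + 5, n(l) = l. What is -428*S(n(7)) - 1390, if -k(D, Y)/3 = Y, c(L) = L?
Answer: 31994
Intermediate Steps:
C(u) = 5 + 2*u (C(u) = 2*u + 5 = 5 + 2*u)
k(D, Y) = -3*Y
S(f) = 20 - 2*f² (S(f) = (f² + (-3*f)*f) + 20 = (f² - 3*f²) + 20 = -2*f² + 20 = 20 - 2*f²)
-428*S(n(7)) - 1390 = -428*(20 - 2*7²) - 1390 = -428*(20 - 2*49) - 1390 = -428*(20 - 98) - 1390 = -428*(-78) - 1390 = 33384 - 1390 = 31994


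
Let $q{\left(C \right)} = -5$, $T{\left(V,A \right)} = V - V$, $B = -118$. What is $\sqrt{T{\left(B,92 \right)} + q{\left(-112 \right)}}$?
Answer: $i \sqrt{5} \approx 2.2361 i$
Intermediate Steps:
$T{\left(V,A \right)} = 0$
$\sqrt{T{\left(B,92 \right)} + q{\left(-112 \right)}} = \sqrt{0 - 5} = \sqrt{-5} = i \sqrt{5}$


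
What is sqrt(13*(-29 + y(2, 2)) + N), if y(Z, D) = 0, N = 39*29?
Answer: sqrt(754) ≈ 27.459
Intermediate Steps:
N = 1131
sqrt(13*(-29 + y(2, 2)) + N) = sqrt(13*(-29 + 0) + 1131) = sqrt(13*(-29) + 1131) = sqrt(-377 + 1131) = sqrt(754)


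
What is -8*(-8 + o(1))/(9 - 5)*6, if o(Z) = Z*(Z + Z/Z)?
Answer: 72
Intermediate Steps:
o(Z) = Z*(1 + Z) (o(Z) = Z*(Z + 1) = Z*(1 + Z))
-8*(-8 + o(1))/(9 - 5)*6 = -8*(-8 + 1*(1 + 1))/(9 - 5)*6 = -8*(-8 + 1*2)/4*6 = -8*(-8 + 2)/4*6 = -(-48)/4*6 = -8*(-3/2)*6 = 12*6 = 72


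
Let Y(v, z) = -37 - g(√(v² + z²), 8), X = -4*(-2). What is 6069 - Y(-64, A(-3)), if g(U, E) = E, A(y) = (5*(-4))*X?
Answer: 6114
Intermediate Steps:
X = 8
A(y) = -160 (A(y) = (5*(-4))*8 = -20*8 = -160)
Y(v, z) = -45 (Y(v, z) = -37 - 1*8 = -37 - 8 = -45)
6069 - Y(-64, A(-3)) = 6069 - 1*(-45) = 6069 + 45 = 6114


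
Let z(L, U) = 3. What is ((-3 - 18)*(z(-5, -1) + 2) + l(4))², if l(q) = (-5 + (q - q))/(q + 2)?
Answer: 403225/36 ≈ 11201.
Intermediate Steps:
l(q) = -5/(2 + q) (l(q) = (-5 + 0)/(2 + q) = -5/(2 + q))
((-3 - 18)*(z(-5, -1) + 2) + l(4))² = ((-3 - 18)*(3 + 2) - 5/(2 + 4))² = (-21*5 - 5/6)² = (-105 - 5*⅙)² = (-105 - ⅚)² = (-635/6)² = 403225/36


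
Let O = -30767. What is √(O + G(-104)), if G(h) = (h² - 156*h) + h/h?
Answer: 9*I*√46 ≈ 61.041*I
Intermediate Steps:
G(h) = 1 + h² - 156*h (G(h) = (h² - 156*h) + 1 = 1 + h² - 156*h)
√(O + G(-104)) = √(-30767 + (1 + (-104)² - 156*(-104))) = √(-30767 + (1 + 10816 + 16224)) = √(-30767 + 27041) = √(-3726) = 9*I*√46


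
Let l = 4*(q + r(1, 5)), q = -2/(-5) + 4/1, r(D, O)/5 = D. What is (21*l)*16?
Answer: 63168/5 ≈ 12634.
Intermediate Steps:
r(D, O) = 5*D
q = 22/5 (q = -2*(-⅕) + 4*1 = ⅖ + 4 = 22/5 ≈ 4.4000)
l = 188/5 (l = 4*(22/5 + 5*1) = 4*(22/5 + 5) = 4*(47/5) = 188/5 ≈ 37.600)
(21*l)*16 = (21*(188/5))*16 = (3948/5)*16 = 63168/5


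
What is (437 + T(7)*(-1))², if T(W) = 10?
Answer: 182329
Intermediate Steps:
(437 + T(7)*(-1))² = (437 + 10*(-1))² = (437 - 10)² = 427² = 182329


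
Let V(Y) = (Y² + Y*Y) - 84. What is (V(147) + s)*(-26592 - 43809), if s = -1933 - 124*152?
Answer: -1573673553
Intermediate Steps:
V(Y) = -84 + 2*Y² (V(Y) = (Y² + Y²) - 84 = 2*Y² - 84 = -84 + 2*Y²)
s = -20781 (s = -1933 - 1*18848 = -1933 - 18848 = -20781)
(V(147) + s)*(-26592 - 43809) = ((-84 + 2*147²) - 20781)*(-26592 - 43809) = ((-84 + 2*21609) - 20781)*(-70401) = ((-84 + 43218) - 20781)*(-70401) = (43134 - 20781)*(-70401) = 22353*(-70401) = -1573673553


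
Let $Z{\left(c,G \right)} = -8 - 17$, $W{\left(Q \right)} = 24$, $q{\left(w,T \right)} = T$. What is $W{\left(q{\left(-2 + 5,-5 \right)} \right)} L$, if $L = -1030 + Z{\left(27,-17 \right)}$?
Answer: $-25320$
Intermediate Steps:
$Z{\left(c,G \right)} = -25$ ($Z{\left(c,G \right)} = -8 - 17 = -25$)
$L = -1055$ ($L = -1030 - 25 = -1055$)
$W{\left(q{\left(-2 + 5,-5 \right)} \right)} L = 24 \left(-1055\right) = -25320$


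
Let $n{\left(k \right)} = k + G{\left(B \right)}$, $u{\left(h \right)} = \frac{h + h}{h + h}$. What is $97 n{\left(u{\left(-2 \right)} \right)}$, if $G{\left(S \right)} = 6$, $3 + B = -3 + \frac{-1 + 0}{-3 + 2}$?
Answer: $679$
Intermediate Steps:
$B = -5$ ($B = -3 - \left(3 - \frac{-1 + 0}{-3 + 2}\right) = -3 - 2 = -5$)
$u{\left(h \right)} = 1$ ($u{\left(h \right)} = \frac{2 h}{2 h} = 2 h \frac{1}{2 h} = 1$)
$n{\left(k \right)} = 6 + k$ ($n{\left(k \right)} = k + 6 = 6 + k$)
$97 n{\left(u{\left(-2 \right)} \right)} = 97 \left(6 + 1\right) = 97 \cdot 7 = 679$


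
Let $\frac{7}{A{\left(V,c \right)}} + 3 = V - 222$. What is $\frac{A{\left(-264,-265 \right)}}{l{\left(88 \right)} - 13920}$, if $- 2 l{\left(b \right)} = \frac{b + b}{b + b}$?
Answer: $\frac{14}{13614249} \approx 1.0283 \cdot 10^{-6}$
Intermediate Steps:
$l{\left(b \right)} = - \frac{1}{2}$ ($l{\left(b \right)} = - \frac{\left(b + b\right) \frac{1}{b + b}}{2} = - \frac{2 b \frac{1}{2 b}}{2} = \left(- \frac{1}{2}\right) 1 = - \frac{1}{2}$)
$A{\left(V,c \right)} = \frac{7}{-225 + V}$ ($A{\left(V,c \right)} = \frac{7}{-3 + \left(V - 222\right)} = \frac{7}{-3 + \left(-222 + V\right)} = \frac{7}{-225 + V}$)
$\frac{A{\left(-264,-265 \right)}}{l{\left(88 \right)} - 13920} = \frac{7 \frac{1}{-225 - 264}}{- \frac{1}{2} - 13920} = \frac{7 \frac{1}{-489}}{- \frac{1}{2} - 13920} = \frac{7 \left(- \frac{1}{489}\right)}{- \frac{27841}{2}} = \left(- \frac{7}{489}\right) \left(- \frac{2}{27841}\right) = \frac{14}{13614249}$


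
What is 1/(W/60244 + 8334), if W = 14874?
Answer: 30122/251044185 ≈ 0.00011999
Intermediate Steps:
1/(W/60244 + 8334) = 1/(14874/60244 + 8334) = 1/(14874*(1/60244) + 8334) = 1/(7437/30122 + 8334) = 1/(251044185/30122) = 30122/251044185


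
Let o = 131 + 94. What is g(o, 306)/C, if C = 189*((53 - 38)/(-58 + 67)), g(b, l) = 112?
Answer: 16/45 ≈ 0.35556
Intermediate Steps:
o = 225
C = 315 (C = 189*(15/9) = 189*(15*(⅑)) = 189*(5/3) = 315)
g(o, 306)/C = 112/315 = 112*(1/315) = 16/45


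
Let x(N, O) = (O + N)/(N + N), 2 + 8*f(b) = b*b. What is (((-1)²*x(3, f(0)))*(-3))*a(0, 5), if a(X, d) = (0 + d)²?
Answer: -275/8 ≈ -34.375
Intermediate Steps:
a(X, d) = d²
f(b) = -¼ + b²/8 (f(b) = -¼ + (b*b)/8 = -¼ + b²/8)
x(N, O) = (N + O)/(2*N) (x(N, O) = (N + O)/((2*N)) = (N + O)*(1/(2*N)) = (N + O)/(2*N))
(((-1)²*x(3, f(0)))*(-3))*a(0, 5) = (((-1)²*((½)*(3 + (-¼ + (⅛)*0²))/3))*(-3))*5² = ((1*((½)*(⅓)*(3 + (-¼ + (⅛)*0))))*(-3))*25 = ((1*((½)*(⅓)*(3 + (-¼ + 0))))*(-3))*25 = ((1*((½)*(⅓)*(3 - ¼)))*(-3))*25 = ((1*((½)*(⅓)*(11/4)))*(-3))*25 = ((1*(11/24))*(-3))*25 = ((11/24)*(-3))*25 = -11/8*25 = -275/8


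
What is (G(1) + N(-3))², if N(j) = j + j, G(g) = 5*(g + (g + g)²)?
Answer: 361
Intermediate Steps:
G(g) = 5*g + 20*g² (G(g) = 5*(g + (2*g)²) = 5*(g + 4*g²) = 5*g + 20*g²)
N(j) = 2*j
(G(1) + N(-3))² = (5*1*(1 + 4*1) + 2*(-3))² = (5*1*(1 + 4) - 6)² = (5*1*5 - 6)² = (25 - 6)² = 19² = 361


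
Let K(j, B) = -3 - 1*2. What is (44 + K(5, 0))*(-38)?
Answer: -1482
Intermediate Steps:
K(j, B) = -5 (K(j, B) = -3 - 2 = -5)
(44 + K(5, 0))*(-38) = (44 - 5)*(-38) = 39*(-38) = -1482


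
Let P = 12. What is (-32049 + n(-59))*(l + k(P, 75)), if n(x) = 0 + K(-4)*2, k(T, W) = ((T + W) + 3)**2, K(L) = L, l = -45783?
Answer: 1208003931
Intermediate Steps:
k(T, W) = (3 + T + W)**2
n(x) = -8 (n(x) = 0 - 4*2 = 0 - 8 = -8)
(-32049 + n(-59))*(l + k(P, 75)) = (-32049 - 8)*(-45783 + (3 + 12 + 75)**2) = -32057*(-45783 + 90**2) = -32057*(-45783 + 8100) = -32057*(-37683) = 1208003931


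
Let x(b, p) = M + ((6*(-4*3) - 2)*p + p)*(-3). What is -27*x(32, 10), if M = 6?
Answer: -59292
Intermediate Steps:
x(b, p) = 6 + 219*p (x(b, p) = 6 + ((6*(-4*3) - 2)*p + p)*(-3) = 6 + ((6*(-12) - 2)*p + p)*(-3) = 6 + ((-72 - 2)*p + p)*(-3) = 6 + (-74*p + p)*(-3) = 6 - 73*p*(-3) = 6 + 219*p)
-27*x(32, 10) = -27*(6 + 219*10) = -27*(6 + 2190) = -27*2196 = -59292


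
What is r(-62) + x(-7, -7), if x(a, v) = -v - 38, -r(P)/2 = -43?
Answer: 55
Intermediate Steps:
r(P) = 86 (r(P) = -2*(-43) = 86)
x(a, v) = -38 - v
r(-62) + x(-7, -7) = 86 + (-38 - 1*(-7)) = 86 + (-38 + 7) = 86 - 31 = 55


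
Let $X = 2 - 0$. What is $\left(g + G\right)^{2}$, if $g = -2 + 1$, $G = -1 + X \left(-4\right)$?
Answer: $100$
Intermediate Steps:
$X = 2$ ($X = 2 + 0 = 2$)
$G = -9$ ($G = -1 + 2 \left(-4\right) = -1 - 8 = -9$)
$g = -1$
$\left(g + G\right)^{2} = \left(-1 - 9\right)^{2} = \left(-10\right)^{2} = 100$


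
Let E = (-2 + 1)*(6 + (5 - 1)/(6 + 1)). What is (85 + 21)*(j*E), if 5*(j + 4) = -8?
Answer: 19504/5 ≈ 3900.8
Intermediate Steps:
j = -28/5 (j = -4 + (⅕)*(-8) = -4 - 8/5 = -28/5 ≈ -5.6000)
E = -46/7 (E = -(6 + 4/7) = -1*46/7 = -46/7 ≈ -6.5714)
(85 + 21)*(j*E) = (85 + 21)*(-28/5*(-46/7)) = 106*(184/5) = 19504/5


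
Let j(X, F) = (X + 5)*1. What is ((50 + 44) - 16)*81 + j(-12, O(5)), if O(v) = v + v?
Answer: 6311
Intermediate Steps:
O(v) = 2*v
j(X, F) = 5 + X (j(X, F) = (5 + X)*1 = 5 + X)
((50 + 44) - 16)*81 + j(-12, O(5)) = ((50 + 44) - 16)*81 + (5 - 12) = (94 - 16)*81 - 7 = 78*81 - 7 = 6318 - 7 = 6311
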